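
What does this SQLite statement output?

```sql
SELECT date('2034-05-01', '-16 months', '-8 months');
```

Adding -16 months to 2034-05-01 gives 2033-01-01.
Adding -8 months to 2033-01-01 gives 2032-05-01.

2032-05-01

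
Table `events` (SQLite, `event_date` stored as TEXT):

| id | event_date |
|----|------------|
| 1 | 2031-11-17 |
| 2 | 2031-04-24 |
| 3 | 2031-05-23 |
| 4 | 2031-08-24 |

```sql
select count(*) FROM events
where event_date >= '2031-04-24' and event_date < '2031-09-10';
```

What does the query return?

3

Rows in [2031-04-24, 2031-09-10): 2031-04-24, 2031-05-23, 2031-08-24 → 3 rows.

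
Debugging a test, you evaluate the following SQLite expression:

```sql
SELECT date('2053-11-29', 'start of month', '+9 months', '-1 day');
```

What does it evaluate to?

2054-07-31

`start of month` rewinds 2053-11-29 to 2053-11-01.
Adding +9 months to 2053-11-01 gives 2054-08-01.
Going back 1 day from 2054-08-01 reaches 2054-07-31 (last day of July, 31 days).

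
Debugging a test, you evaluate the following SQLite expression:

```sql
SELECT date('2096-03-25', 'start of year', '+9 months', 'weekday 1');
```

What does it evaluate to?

`start of year` rewinds 2096-03-25 to 2096-01-01.
Adding +9 months to 2096-01-01 gives 2096-10-01.
`weekday 1` advances to the next Monday; 2096-10-01 is already a Monday, so it stays at 2096-10-01.

2096-10-01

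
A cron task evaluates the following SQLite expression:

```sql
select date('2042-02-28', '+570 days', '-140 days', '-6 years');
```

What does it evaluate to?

2037-05-04

Applying '+570 days' to 2042-02-28: counting 570 days forward gives 2043-09-21.
Applying '-140 days' to 2043-09-21: counting 140 days back gives 2043-05-04.
Adding -6 years to 2043-05-04 gives 2037-05-04.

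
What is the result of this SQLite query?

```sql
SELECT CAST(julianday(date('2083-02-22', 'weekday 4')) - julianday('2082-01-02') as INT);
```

`weekday 4` advances to the next Thursday; 2083-02-22 is a Monday, so it moves forward to 2083-02-25.
29 days remain in January 2082 after the 2nd (31 − 2).
Full months from February 2082 through January 2083 contribute their day counts.
Then 25 days into February 2083.
Total: 29 + 28 + 31 + 30 + 31 + 30 + 31 + 31 + 30 + 31 + 30 + 31 + 31 + 25 = 419.

419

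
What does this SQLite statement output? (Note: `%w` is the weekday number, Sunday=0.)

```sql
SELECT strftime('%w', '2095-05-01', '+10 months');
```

4

First apply '+10 months': 2095-05-01 → 2096-03-01.
2096-03-01 is a Thursday; with Sunday=0 that is 4.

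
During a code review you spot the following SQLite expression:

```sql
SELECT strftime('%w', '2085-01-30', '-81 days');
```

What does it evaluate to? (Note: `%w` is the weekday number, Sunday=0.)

First apply '-81 days': 2085-01-30 → 2084-11-10.
2084-11-10 is a Friday; with Sunday=0 that is 5.

5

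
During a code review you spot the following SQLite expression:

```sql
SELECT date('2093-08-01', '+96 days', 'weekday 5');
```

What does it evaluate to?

2093-11-06

Applying '+96 days' to 2093-08-01: counting 96 days forward gives 2093-11-05.
`weekday 5` advances to the next Friday; 2093-11-05 is a Thursday, so it moves forward to 2093-11-06.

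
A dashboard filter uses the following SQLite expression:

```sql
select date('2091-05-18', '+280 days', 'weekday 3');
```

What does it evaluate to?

Applying '+280 days' to 2091-05-18: counting 280 days forward gives 2092-02-22.
`weekday 3` advances to the next Wednesday; 2092-02-22 is a Friday, so it moves forward to 2092-02-27.

2092-02-27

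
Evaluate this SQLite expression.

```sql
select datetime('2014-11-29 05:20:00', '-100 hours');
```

-100 hours from 2014-11-29 05:20:00 is 2014-11-25 01:20:00 (crosses midnight).

2014-11-25 01:20:00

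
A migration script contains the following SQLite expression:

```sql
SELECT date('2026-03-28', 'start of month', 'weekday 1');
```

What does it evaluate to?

2026-03-02

`start of month` rewinds 2026-03-28 to 2026-03-01.
`weekday 1` advances to the next Monday; 2026-03-01 is a Sunday, so it moves forward to 2026-03-02.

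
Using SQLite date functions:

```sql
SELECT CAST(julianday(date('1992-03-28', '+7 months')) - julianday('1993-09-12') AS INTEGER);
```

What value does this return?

Adding +7 months to 1992-03-28 gives 1992-10-28.
3 days remain in October 1992 after the 28th (31 − 28).
Full months from November 1992 through August 1993 contribute their day counts.
Then 12 days into September 1993.
Total: 3 + 30 + 31 + 31 + 28 + 31 + 30 + 31 + 30 + 31 + 31 + 12 = 319.
The subtraction is earlier − later, so the result is −319 → -319.

-319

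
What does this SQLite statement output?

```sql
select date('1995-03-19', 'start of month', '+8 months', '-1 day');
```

`start of month` rewinds 1995-03-19 to 1995-03-01.
Adding +8 months to 1995-03-01 gives 1995-11-01.
Going back 1 day from 1995-11-01 reaches 1995-10-31 (last day of October, 31 days).

1995-10-31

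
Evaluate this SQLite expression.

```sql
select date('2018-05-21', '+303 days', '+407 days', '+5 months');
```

2020-09-30

Applying '+303 days' to 2018-05-21: counting 303 days forward gives 2019-03-20.
Applying '+407 days' to 2019-03-20: counting 407 days forward gives 2020-04-30.
Adding +5 months to 2020-04-30 gives 2020-09-30.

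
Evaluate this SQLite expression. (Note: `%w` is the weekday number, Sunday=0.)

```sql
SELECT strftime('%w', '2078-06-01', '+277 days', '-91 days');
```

0

First apply '+277 days', '-91 days': 2078-06-01 → 2078-12-04.
2078-12-04 is a Sunday; with Sunday=0 that is 0.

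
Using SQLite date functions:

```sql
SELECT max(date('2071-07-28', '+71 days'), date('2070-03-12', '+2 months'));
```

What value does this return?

date('2071-07-28', '+71 days') → 2071-10-07.
date('2070-03-12', '+2 months') → 2070-05-12.
Later of the two is 2071-10-07.

2071-10-07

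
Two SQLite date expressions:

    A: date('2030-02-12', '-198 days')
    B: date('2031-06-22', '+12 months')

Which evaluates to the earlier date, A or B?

A

A = 2029-07-29.
B = 2032-06-22.
A is earlier.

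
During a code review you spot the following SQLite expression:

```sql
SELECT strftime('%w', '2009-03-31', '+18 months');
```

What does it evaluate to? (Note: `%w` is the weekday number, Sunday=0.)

First apply '+18 months': 2009-03-31 → 2010-10-01.
2010-10-01 is a Friday; with Sunday=0 that is 5.

5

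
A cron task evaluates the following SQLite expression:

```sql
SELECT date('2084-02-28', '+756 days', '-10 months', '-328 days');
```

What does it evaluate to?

2084-07-01

Applying '+756 days' to 2084-02-28: counting 756 days forward gives 2086-03-25.
Adding -10 months to 2086-03-25 gives 2085-05-25.
Applying '-328 days' to 2085-05-25: counting 328 days back gives 2084-07-01.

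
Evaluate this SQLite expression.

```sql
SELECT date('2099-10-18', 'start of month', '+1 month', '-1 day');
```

2099-10-31

`start of month` rewinds 2099-10-18 to 2099-10-01.
Adding +1 month to 2099-10-01 gives 2099-11-01.
Going back 1 day from 2099-11-01 reaches 2099-10-31 (last day of October, 31 days).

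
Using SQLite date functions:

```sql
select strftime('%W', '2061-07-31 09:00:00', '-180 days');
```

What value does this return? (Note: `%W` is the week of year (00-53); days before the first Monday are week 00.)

05

First apply '-180 days': 2061-07-31 09:00:00 → 2061-02-01 09:00:00.
2061-02-01 is a Tuesday. SQLite's %W counts Mondays since the year started; the result is 05.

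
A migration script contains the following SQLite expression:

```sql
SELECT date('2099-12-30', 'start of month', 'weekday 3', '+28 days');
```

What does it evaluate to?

`start of month` rewinds 2099-12-30 to 2099-12-01.
`weekday 3` advances to the next Wednesday; 2099-12-01 is a Tuesday, so it moves forward to 2099-12-02.
Advancing 28 more days within December lands on 2099-12-30.

2099-12-30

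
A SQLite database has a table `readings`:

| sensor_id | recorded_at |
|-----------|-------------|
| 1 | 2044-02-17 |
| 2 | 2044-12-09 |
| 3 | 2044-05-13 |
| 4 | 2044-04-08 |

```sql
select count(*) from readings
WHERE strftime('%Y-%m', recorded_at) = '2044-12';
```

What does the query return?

Rows with year-month 2044-12: 2044-12-09 → 1.

1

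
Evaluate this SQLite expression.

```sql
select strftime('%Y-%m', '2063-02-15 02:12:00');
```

2063-02

`%Y-%m` extracts the year-month: 2063-02.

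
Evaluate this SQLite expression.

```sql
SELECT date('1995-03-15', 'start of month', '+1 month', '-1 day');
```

`start of month` rewinds 1995-03-15 to 1995-03-01.
Adding +1 month to 1995-03-01 gives 1995-04-01.
Going back 1 day from 1995-04-01 reaches 1995-03-31 (last day of March, 31 days).

1995-03-31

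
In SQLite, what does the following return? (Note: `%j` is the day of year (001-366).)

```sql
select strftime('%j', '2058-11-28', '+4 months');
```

087

First apply '+4 months': 2058-11-28 → 2059-03-28.
Day-of-year for 2059-03-28: days since 2059-01-01 inclusive = 87, zero-padded to 087.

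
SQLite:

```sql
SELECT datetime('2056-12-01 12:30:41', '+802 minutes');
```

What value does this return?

2056-12-02 01:52:41

802 minutes = 13h 22m; +802 minutes from 2056-12-01 12:30:41 is 2056-12-02 01:52:41 (crosses midnight).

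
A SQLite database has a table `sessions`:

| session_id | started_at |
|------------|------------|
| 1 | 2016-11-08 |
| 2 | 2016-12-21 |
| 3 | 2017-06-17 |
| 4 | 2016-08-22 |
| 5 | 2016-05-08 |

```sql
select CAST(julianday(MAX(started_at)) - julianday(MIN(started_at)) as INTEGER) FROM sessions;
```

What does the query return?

MIN = 2016-05-08, MAX = 2017-06-17.
23 days remain in May 2016 after the 8th (31 − 8).
Full months from June 2016 through May 2017 contribute their day counts.
Then 17 days into June 2017.
Total: 23 + 30 + 31 + 31 + 30 + 31 + 30 + 31 + 31 + 28 + 31 + 30 + 31 + 17 = 405.

405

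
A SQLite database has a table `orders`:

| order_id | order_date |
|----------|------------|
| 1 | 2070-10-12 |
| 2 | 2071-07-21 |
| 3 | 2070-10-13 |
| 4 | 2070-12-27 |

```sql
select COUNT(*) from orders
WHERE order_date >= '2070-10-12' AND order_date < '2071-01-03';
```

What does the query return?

3

Rows in [2070-10-12, 2071-01-03): 2070-10-12, 2070-10-13, 2070-12-27 → 3 rows.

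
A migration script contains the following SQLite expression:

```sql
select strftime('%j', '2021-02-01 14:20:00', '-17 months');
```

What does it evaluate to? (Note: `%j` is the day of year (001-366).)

244

First apply '-17 months': 2021-02-01 14:20:00 → 2019-09-01 14:20:00.
Day-of-year for 2019-09-01: days since 2019-01-01 inclusive = 244, zero-padded to 244.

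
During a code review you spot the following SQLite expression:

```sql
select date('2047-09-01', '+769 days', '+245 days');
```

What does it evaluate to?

2050-06-11

Applying '+769 days' to 2047-09-01: counting 769 days forward gives 2049-10-09.
Applying '+245 days' to 2049-10-09: counting 245 days forward gives 2050-06-11.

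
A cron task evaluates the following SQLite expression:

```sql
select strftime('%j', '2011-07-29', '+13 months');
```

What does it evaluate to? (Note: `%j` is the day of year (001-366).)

First apply '+13 months': 2011-07-29 → 2012-08-29.
Day-of-year for 2012-08-29: days since 2012-01-01 inclusive = 242, zero-padded to 242.

242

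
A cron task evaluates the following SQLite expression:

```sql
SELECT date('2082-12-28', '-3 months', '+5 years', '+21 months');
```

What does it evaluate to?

Adding -3 months to 2082-12-28 gives 2082-09-28.
Adding +5 years to 2082-09-28 gives 2087-09-28.
Adding +21 months to 2087-09-28 gives 2089-06-28.

2089-06-28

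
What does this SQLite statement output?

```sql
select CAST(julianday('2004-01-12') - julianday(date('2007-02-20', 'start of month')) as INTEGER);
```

`start of month` rewinds 2007-02-20 to 2007-02-01.
19 days remain in January 2004 after the 12th (31 − 12).
Full months from February 2004 through January 2007 contribute their day counts.
Then 1 day into February 2007.
Total: 19 + 29 + 31 + 30 + 31 + 30 + 31 + 31 + 30 + 31 + 30 + 31 + 31 + 28 + 31 + 30 + 31 + 30 + 31 + 31 + 30 + 31 + 30 + 31 + 31 + 28 + 31 + 30 + 31 + 30 + 31 + 31 + 30 + 31 + 30 + 31 + 31 + 1 = 1116.
The subtraction is earlier − later, so the result is −1116 → -1116.

-1116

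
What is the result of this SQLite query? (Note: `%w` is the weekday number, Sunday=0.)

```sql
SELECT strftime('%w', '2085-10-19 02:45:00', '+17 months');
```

First apply '+17 months': 2085-10-19 02:45:00 → 2087-03-19 02:45:00.
2087-03-19 is a Wednesday; with Sunday=0 that is 3.

3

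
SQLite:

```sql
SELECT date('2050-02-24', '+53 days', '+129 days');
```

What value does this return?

2050-08-25

Applying '+53 days' to 2050-02-24: counting 53 days forward gives 2050-04-18.
Applying '+129 days' to 2050-04-18: counting 129 days forward gives 2050-08-25.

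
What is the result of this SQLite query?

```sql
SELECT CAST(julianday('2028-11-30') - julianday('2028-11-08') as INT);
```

22

Both dates are in November 2028: 30 − 8 = 22.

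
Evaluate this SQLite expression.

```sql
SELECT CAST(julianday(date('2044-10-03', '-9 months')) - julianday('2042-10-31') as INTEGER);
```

429

Adding -9 months to 2044-10-03 gives 2044-01-03.
0 days remain in October 2042 after the 31st (31 − 31).
Full months from November 2042 through December 2043 contribute their day counts.
Then 3 days into January 2044.
Total: 0 + 30 + 31 + 31 + 28 + 31 + 30 + 31 + 30 + 31 + 31 + 30 + 31 + 30 + 31 + 3 = 429.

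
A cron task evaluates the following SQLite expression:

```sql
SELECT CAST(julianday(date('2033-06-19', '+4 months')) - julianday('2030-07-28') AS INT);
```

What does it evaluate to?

1179

Adding +4 months to 2033-06-19 gives 2033-10-19.
3 days remain in July 2030 after the 28th (31 − 28).
Full months from August 2030 through September 2033 contribute their day counts.
Then 19 days into October 2033.
Total: 3 + 31 + 30 + 31 + 30 + 31 + 31 + 28 + 31 + 30 + 31 + 30 + 31 + 31 + 30 + 31 + 30 + 31 + 31 + 29 + 31 + 30 + 31 + 30 + 31 + 31 + 30 + 31 + 30 + 31 + 31 + 28 + 31 + 30 + 31 + 30 + 31 + 31 + 30 + 19 = 1179.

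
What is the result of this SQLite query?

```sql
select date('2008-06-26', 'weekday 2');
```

`weekday 2` advances to the next Tuesday; 2008-06-26 is a Thursday, so it moves forward to 2008-07-01.

2008-07-01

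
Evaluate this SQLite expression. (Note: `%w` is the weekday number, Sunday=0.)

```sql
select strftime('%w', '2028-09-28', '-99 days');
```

First apply '-99 days': 2028-09-28 → 2028-06-21.
2028-06-21 is a Wednesday; with Sunday=0 that is 3.

3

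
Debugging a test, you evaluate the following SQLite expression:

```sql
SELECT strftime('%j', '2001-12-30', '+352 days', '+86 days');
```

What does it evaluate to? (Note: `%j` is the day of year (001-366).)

072

First apply '+352 days', '+86 days': 2001-12-30 → 2003-03-13.
Day-of-year for 2003-03-13: days since 2003-01-01 inclusive = 72, zero-padded to 072.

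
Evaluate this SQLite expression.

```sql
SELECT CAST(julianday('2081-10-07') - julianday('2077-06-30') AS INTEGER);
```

1560

0 days remain in June 2077 after the 30th (30 − 30).
Full months from July 2077 through September 2081 contribute their day counts.
Then 7 days into October 2081.
Total: 0 + 31 + 31 + 30 + 31 + 30 + 31 + 31 + 28 + 31 + 30 + 31 + 30 + 31 + 31 + 30 + 31 + 30 + 31 + 31 + 28 + 31 + 30 + 31 + 30 + 31 + 31 + 30 + 31 + 30 + 31 + 31 + 29 + 31 + 30 + 31 + 30 + 31 + 31 + 30 + 31 + 30 + 31 + 31 + 28 + 31 + 30 + 31 + 30 + 31 + 31 + 30 + 7 = 1560.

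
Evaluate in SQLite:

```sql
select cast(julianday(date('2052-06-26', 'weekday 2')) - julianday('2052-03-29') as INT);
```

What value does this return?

95

`weekday 2` advances to the next Tuesday; 2052-06-26 is a Wednesday, so it moves forward to 2052-07-02.
2 days remain in March 2052 after the 29th (31 − 29).
April 2052: 30 days.
May 2052: 31 days.
June 2052: 30 days.
Then 2 days into July 2052.
Total: 2 + 30 + 31 + 30 + 2 = 95.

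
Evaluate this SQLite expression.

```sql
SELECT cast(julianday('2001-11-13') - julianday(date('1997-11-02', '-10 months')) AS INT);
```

Adding -10 months to 1997-11-02 gives 1997-01-02.
29 days remain in January 1997 after the 2nd (31 − 2).
Full months from February 1997 through October 2001 contribute their day counts.
Then 13 days into November 2001.
Total: 29 + 28 + 31 + 30 + 31 + 30 + 31 + 31 + 30 + 31 + 30 + 31 + 31 + 28 + 31 + 30 + 31 + 30 + 31 + 31 + 30 + 31 + 30 + 31 + 31 + 28 + 31 + 30 + 31 + 30 + 31 + 31 + 30 + 31 + 30 + 31 + 31 + 29 + 31 + 30 + 31 + 30 + 31 + 31 + 30 + 31 + 30 + 31 + 31 + 28 + 31 + 30 + 31 + 30 + 31 + 31 + 30 + 31 + 13 = 1776.

1776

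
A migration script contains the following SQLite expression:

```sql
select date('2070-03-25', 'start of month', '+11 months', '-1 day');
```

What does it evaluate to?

`start of month` rewinds 2070-03-25 to 2070-03-01.
Adding +11 months to 2070-03-01 gives 2071-02-01.
Going back 1 day from 2071-02-01 reaches 2071-01-31 (last day of January, 31 days).

2071-01-31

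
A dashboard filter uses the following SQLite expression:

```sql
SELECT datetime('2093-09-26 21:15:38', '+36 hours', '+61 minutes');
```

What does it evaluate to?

2093-09-28 10:16:38

+36 hours from 2093-09-26 21:15:38 is 2093-09-28 09:15:38 (crosses midnight).
61 minutes = 1h 1m; +61 minutes from 2093-09-28 09:15:38 is 2093-09-28 10:16:38.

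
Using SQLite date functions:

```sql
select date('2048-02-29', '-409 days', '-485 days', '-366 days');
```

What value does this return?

Applying '-409 days' to 2048-02-29: counting 409 days back gives 2047-01-16.
Applying '-485 days' to 2047-01-16: counting 485 days back gives 2045-09-18.
Applying '-366 days' to 2045-09-18: counting 366 days back gives 2044-09-17.

2044-09-17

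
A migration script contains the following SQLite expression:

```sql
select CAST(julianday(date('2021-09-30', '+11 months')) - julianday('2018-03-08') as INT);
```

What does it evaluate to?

1636

Adding +11 months to 2021-09-30 gives 2022-08-30.
23 days remain in March 2018 after the 8th (31 − 8).
Full months from April 2018 through July 2022 contribute their day counts.
Then 30 days into August 2022.
Total: 23 + 30 + 31 + 30 + 31 + 31 + 30 + 31 + 30 + 31 + 31 + 28 + 31 + 30 + 31 + 30 + 31 + 31 + 30 + 31 + 30 + 31 + 31 + 29 + 31 + 30 + 31 + 30 + 31 + 31 + 30 + 31 + 30 + 31 + 31 + 28 + 31 + 30 + 31 + 30 + 31 + 31 + 30 + 31 + 30 + 31 + 31 + 28 + 31 + 30 + 31 + 30 + 31 + 30 = 1636.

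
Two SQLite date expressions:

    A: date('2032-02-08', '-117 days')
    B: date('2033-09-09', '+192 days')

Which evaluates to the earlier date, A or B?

A

A = 2031-10-14.
B = 2034-03-20.
A is earlier.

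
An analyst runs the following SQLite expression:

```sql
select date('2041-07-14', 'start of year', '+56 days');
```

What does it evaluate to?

2041-02-26

`start of year` rewinds 2041-07-14 to 2041-01-01.
Applying '+56 days' to 2041-01-01: counting 56 days forward gives 2041-02-26.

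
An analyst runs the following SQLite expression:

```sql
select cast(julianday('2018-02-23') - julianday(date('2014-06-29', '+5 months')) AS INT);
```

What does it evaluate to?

1182

Adding +5 months to 2014-06-29 gives 2014-11-29.
1 day remains in November 2014 after the 29th (30 − 29).
Full months from December 2014 through January 2018 contribute their day counts.
Then 23 days into February 2018.
Total: 1 + 31 + 31 + 28 + 31 + 30 + 31 + 30 + 31 + 31 + 30 + 31 + 30 + 31 + 31 + 29 + 31 + 30 + 31 + 30 + 31 + 31 + 30 + 31 + 30 + 31 + 31 + 28 + 31 + 30 + 31 + 30 + 31 + 31 + 30 + 31 + 30 + 31 + 31 + 23 = 1182.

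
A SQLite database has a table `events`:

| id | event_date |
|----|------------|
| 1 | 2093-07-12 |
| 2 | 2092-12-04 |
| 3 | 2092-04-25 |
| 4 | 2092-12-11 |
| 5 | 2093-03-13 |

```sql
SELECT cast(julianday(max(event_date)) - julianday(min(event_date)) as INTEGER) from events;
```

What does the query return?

MIN = 2092-04-25, MAX = 2093-07-12.
5 days remain in April 2092 after the 25th (30 − 25).
Full months from May 2092 through June 2093 contribute their day counts.
Then 12 days into July 2093.
Total: 5 + 31 + 30 + 31 + 31 + 30 + 31 + 30 + 31 + 31 + 28 + 31 + 30 + 31 + 30 + 12 = 443.

443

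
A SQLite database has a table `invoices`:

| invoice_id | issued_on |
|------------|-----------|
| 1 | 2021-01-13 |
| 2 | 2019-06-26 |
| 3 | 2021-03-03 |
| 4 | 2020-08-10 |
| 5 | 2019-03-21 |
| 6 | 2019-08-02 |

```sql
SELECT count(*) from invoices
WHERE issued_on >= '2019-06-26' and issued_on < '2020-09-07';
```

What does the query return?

3

Rows in [2019-06-26, 2020-09-07): 2019-06-26, 2020-08-10, 2019-08-02 → 3 rows.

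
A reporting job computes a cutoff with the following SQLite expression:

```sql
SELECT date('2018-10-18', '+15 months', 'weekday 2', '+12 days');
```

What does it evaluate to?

Adding +15 months to 2018-10-18 gives 2020-01-18.
`weekday 2` advances to the next Tuesday; 2020-01-18 is a Saturday, so it moves forward to 2020-01-21.
January 2020 has 31 days; 10 remain after the 21st, so 11 days reach 2020-02-01.
Advancing 1 more day within February lands on 2020-02-02.

2020-02-02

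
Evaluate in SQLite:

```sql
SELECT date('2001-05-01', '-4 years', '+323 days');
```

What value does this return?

1998-03-20

Adding -4 years to 2001-05-01 gives 1997-05-01.
Applying '+323 days' to 1997-05-01: counting 323 days forward gives 1998-03-20.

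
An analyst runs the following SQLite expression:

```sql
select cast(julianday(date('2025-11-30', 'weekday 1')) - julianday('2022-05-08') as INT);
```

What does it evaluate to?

1303

`weekday 1` advances to the next Monday; 2025-11-30 is a Sunday, so it moves forward to 2025-12-01.
23 days remain in May 2022 after the 8th (31 − 8).
Full months from June 2022 through November 2025 contribute their day counts.
Then 1 day into December 2025.
Total: 23 + 30 + 31 + 31 + 30 + 31 + 30 + 31 + 31 + 28 + 31 + 30 + 31 + 30 + 31 + 31 + 30 + 31 + 30 + 31 + 31 + 29 + 31 + 30 + 31 + 30 + 31 + 31 + 30 + 31 + 30 + 31 + 31 + 28 + 31 + 30 + 31 + 30 + 31 + 31 + 30 + 31 + 30 + 1 = 1303.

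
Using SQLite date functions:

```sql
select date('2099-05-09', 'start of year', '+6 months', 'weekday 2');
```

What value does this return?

`start of year` rewinds 2099-05-09 to 2099-01-01.
Adding +6 months to 2099-01-01 gives 2099-07-01.
`weekday 2` advances to the next Tuesday; 2099-07-01 is a Wednesday, so it moves forward to 2099-07-07.

2099-07-07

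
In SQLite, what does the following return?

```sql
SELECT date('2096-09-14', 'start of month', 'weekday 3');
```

2096-09-05

`start of month` rewinds 2096-09-14 to 2096-09-01.
`weekday 3` advances to the next Wednesday; 2096-09-01 is a Saturday, so it moves forward to 2096-09-05.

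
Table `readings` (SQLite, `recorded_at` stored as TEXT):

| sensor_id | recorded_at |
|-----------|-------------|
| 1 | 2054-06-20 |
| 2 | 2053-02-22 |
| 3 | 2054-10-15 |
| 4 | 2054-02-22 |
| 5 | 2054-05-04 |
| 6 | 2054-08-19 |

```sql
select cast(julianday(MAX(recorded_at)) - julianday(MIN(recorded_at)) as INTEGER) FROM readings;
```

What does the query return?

600

MIN = 2053-02-22, MAX = 2054-10-15.
6 days remain in February 2053 after the 22nd (28 − 22).
Full months from March 2053 through September 2054 contribute their day counts.
Then 15 days into October 2054.
Total: 6 + 31 + 30 + 31 + 30 + 31 + 31 + 30 + 31 + 30 + 31 + 31 + 28 + 31 + 30 + 31 + 30 + 31 + 31 + 30 + 15 = 600.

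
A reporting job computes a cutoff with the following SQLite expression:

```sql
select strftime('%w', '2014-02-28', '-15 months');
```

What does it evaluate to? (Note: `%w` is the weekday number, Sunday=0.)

3

First apply '-15 months': 2014-02-28 → 2012-11-28.
2012-11-28 is a Wednesday; with Sunday=0 that is 3.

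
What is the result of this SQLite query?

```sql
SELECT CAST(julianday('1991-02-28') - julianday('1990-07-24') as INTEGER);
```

219

7 days remain in July 1990 after the 24th (31 − 24).
Full months from August 1990 through January 1991 contribute their day counts.
Then 28 days into February 1991.
Total: 7 + 31 + 30 + 31 + 30 + 31 + 31 + 28 = 219.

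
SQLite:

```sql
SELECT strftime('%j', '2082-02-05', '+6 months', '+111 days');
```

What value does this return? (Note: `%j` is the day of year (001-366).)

First apply '+6 months', '+111 days': 2082-02-05 → 2082-11-24.
Day-of-year for 2082-11-24: days since 2082-01-01 inclusive = 328, zero-padded to 328.

328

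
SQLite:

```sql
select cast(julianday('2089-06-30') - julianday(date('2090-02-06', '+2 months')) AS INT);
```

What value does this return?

-280

Adding +2 months to 2090-02-06 gives 2090-04-06.
0 days remain in June 2089 after the 30th (30 − 30).
Full months from July 2089 through March 2090 contribute their day counts.
Then 6 days into April 2090.
Total: 0 + 31 + 31 + 30 + 31 + 30 + 31 + 31 + 28 + 31 + 6 = 280.
The subtraction is earlier − later, so the result is −280 → -280.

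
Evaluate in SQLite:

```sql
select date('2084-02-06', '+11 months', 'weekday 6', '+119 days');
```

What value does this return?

Adding +11 months to 2084-02-06 gives 2085-01-06.
`weekday 6` advances to the next Saturday; 2085-01-06 is already a Saturday, so it stays at 2085-01-06.
Applying '+119 days' to 2085-01-06: counting 119 days forward gives 2085-05-05.

2085-05-05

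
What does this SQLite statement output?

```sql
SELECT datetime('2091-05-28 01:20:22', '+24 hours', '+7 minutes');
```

+24 hours from 2091-05-28 01:20:22 is 2091-05-29 01:20:22 (crosses midnight).
+7 minutes from 2091-05-29 01:20:22 is 2091-05-29 01:27:22.

2091-05-29 01:27:22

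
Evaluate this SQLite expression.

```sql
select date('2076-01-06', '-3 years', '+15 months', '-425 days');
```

2073-02-05

Adding -3 years to 2076-01-06 gives 2073-01-06.
Adding +15 months to 2073-01-06 gives 2074-04-06.
Applying '-425 days' to 2074-04-06: counting 425 days back gives 2073-02-05.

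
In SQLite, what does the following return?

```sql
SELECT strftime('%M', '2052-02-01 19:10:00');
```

10

`%M` extracts the 2-digit minute: 10.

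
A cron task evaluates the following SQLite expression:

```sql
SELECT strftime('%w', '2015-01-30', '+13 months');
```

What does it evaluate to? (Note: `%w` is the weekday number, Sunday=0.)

2

First apply '+13 months': 2015-01-30 → 2016-03-01.
2016-03-01 is a Tuesday; with Sunday=0 that is 2.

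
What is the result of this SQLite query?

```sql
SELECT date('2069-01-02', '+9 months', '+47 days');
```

2069-11-18

Adding +9 months to 2069-01-02 gives 2069-10-02.
Applying '+47 days' to 2069-10-02: counting 47 days forward gives 2069-11-18.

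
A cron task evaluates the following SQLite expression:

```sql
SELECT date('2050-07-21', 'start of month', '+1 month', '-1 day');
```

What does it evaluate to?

`start of month` rewinds 2050-07-21 to 2050-07-01.
Adding +1 month to 2050-07-01 gives 2050-08-01.
Going back 1 day from 2050-08-01 reaches 2050-07-31 (last day of July, 31 days).

2050-07-31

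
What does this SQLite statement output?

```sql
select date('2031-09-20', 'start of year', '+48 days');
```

`start of year` rewinds 2031-09-20 to 2031-01-01.
Applying '+48 days' to 2031-01-01: counting 48 days forward gives 2031-02-18.

2031-02-18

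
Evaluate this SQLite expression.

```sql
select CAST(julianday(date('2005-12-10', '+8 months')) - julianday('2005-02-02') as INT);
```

Adding +8 months to 2005-12-10 gives 2006-08-10.
26 days remain in February 2005 after the 2nd (28 − 2).
Full months from March 2005 through July 2006 contribute their day counts.
Then 10 days into August 2006.
Total: 26 + 31 + 30 + 31 + 30 + 31 + 31 + 30 + 31 + 30 + 31 + 31 + 28 + 31 + 30 + 31 + 30 + 31 + 10 = 554.

554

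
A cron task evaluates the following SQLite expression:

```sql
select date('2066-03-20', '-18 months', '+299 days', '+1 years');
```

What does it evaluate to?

Adding -18 months to 2066-03-20 gives 2064-09-20.
Applying '+299 days' to 2064-09-20: counting 299 days forward gives 2065-07-16.
Adding +1 year to 2065-07-16 gives 2066-07-16.

2066-07-16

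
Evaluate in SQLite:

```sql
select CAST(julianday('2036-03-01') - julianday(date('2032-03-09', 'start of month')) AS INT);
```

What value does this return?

`start of month` rewinds 2032-03-09 to 2032-03-01.
30 days remain in March 2032 after the 1st (31 − 1).
Full months from April 2032 through February 2036 contribute their day counts.
Then 1 day into March 2036.
Total: 30 + 30 + 31 + 30 + 31 + 31 + 30 + 31 + 30 + 31 + 31 + 28 + 31 + 30 + 31 + 30 + 31 + 31 + 30 + 31 + 30 + 31 + 31 + 28 + 31 + 30 + 31 + 30 + 31 + 31 + 30 + 31 + 30 + 31 + 31 + 28 + 31 + 30 + 31 + 30 + 31 + 31 + 30 + 31 + 30 + 31 + 31 + 29 + 1 = 1461.

1461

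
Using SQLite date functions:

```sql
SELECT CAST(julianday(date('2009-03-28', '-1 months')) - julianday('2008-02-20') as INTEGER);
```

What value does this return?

Adding -1 month to 2009-03-28 gives 2009-02-28.
9 days remain in February 2008 after the 20th (29 − 20).
Full months from March 2008 through January 2009 contribute their day counts.
Then 28 days into February 2009.
Total: 9 + 31 + 30 + 31 + 30 + 31 + 31 + 30 + 31 + 30 + 31 + 31 + 28 = 374.

374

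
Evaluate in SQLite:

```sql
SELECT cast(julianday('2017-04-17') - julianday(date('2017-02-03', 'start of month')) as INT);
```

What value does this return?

`start of month` rewinds 2017-02-03 to 2017-02-01.
27 days remain in February 2017 after the 1st (28 − 1).
March 2017: 31 days.
Then 17 days into April 2017.
Total: 27 + 31 + 17 = 75.

75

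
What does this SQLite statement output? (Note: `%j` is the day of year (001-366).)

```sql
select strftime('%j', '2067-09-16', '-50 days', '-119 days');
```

First apply '-50 days', '-119 days': 2067-09-16 → 2067-03-31.
Day-of-year for 2067-03-31: days since 2067-01-01 inclusive = 90, zero-padded to 090.

090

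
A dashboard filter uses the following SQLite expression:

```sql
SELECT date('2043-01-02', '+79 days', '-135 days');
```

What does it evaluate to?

Applying '+79 days' to 2043-01-02: counting 79 days forward gives 2043-03-22.
Applying '-135 days' to 2043-03-22: counting 135 days back gives 2042-11-07.

2042-11-07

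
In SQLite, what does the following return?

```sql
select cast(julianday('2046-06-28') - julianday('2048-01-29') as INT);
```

2 days remain in June 2046 after the 28th (30 − 28).
Full months from July 2046 through December 2047 contribute their day counts.
Then 29 days into January 2048.
Total: 2 + 31 + 31 + 30 + 31 + 30 + 31 + 31 + 28 + 31 + 30 + 31 + 30 + 31 + 31 + 30 + 31 + 30 + 31 + 29 = 580.
The subtraction is earlier − later, so the result is −580 → -580.

-580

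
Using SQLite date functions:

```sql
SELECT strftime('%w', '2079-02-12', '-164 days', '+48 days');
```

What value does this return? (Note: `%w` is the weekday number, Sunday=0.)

First apply '-164 days', '+48 days': 2079-02-12 → 2078-10-19.
2078-10-19 is a Wednesday; with Sunday=0 that is 3.

3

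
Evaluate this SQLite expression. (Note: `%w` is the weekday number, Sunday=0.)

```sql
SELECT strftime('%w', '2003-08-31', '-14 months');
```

1

First apply '-14 months': 2003-08-31 → 2002-07-01.
2002-07-01 is a Monday; with Sunday=0 that is 1.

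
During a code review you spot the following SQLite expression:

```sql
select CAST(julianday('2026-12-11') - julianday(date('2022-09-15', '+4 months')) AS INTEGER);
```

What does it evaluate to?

1426

Adding +4 months to 2022-09-15 gives 2023-01-15.
16 days remain in January 2023 after the 15th (31 − 15).
Full months from February 2023 through November 2026 contribute their day counts.
Then 11 days into December 2026.
Total: 16 + 28 + 31 + 30 + 31 + 30 + 31 + 31 + 30 + 31 + 30 + 31 + 31 + 29 + 31 + 30 + 31 + 30 + 31 + 31 + 30 + 31 + 30 + 31 + 31 + 28 + 31 + 30 + 31 + 30 + 31 + 31 + 30 + 31 + 30 + 31 + 31 + 28 + 31 + 30 + 31 + 30 + 31 + 31 + 30 + 31 + 30 + 11 = 1426.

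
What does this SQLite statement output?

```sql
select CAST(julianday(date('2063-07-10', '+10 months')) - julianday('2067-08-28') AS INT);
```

Adding +10 months to 2063-07-10 gives 2064-05-10.
21 days remain in May 2064 after the 10th (31 − 10).
Full months from June 2064 through July 2067 contribute their day counts.
Then 28 days into August 2067.
Total: 21 + 30 + 31 + 31 + 30 + 31 + 30 + 31 + 31 + 28 + 31 + 30 + 31 + 30 + 31 + 31 + 30 + 31 + 30 + 31 + 31 + 28 + 31 + 30 + 31 + 30 + 31 + 31 + 30 + 31 + 30 + 31 + 31 + 28 + 31 + 30 + 31 + 30 + 31 + 28 = 1205.
The subtraction is earlier − later, so the result is −1205 → -1205.

-1205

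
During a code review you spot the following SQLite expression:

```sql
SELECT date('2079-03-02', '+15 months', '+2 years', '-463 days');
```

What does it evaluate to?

Adding +15 months to 2079-03-02 gives 2080-06-02.
Adding +2 years to 2080-06-02 gives 2082-06-02.
Applying '-463 days' to 2082-06-02: counting 463 days back gives 2081-02-24.

2081-02-24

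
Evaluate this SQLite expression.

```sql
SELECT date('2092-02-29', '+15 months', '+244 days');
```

Adding +15 months to 2092-02-29 gives 2093-05-29.
Applying '+244 days' to 2093-05-29: counting 244 days forward gives 2094-01-28.

2094-01-28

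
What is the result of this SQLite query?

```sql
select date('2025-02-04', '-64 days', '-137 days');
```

2024-07-18

Applying '-64 days' to 2025-02-04: counting 64 days back gives 2024-12-02.
Applying '-137 days' to 2024-12-02: counting 137 days back gives 2024-07-18.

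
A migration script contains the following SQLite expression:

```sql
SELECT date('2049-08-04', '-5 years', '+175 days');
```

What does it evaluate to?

Adding -5 years to 2049-08-04 gives 2044-08-04.
Applying '+175 days' to 2044-08-04: counting 175 days forward gives 2045-01-26.

2045-01-26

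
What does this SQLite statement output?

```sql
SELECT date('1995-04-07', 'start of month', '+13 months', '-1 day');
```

`start of month` rewinds 1995-04-07 to 1995-04-01.
Adding +13 months to 1995-04-01 gives 1996-05-01.
Going back 1 day from 1996-05-01 reaches 1996-04-30 (last day of April, 30 days).

1996-04-30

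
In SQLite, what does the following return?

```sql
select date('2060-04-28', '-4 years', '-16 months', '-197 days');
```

2054-06-14

Adding -4 years to 2060-04-28 gives 2056-04-28.
Adding -16 months to 2056-04-28 gives 2054-12-28.
Applying '-197 days' to 2054-12-28: counting 197 days back gives 2054-06-14.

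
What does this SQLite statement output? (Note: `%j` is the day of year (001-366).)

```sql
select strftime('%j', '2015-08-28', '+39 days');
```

279

First apply '+39 days': 2015-08-28 → 2015-10-06.
Day-of-year for 2015-10-06: days since 2015-01-01 inclusive = 279, zero-padded to 279.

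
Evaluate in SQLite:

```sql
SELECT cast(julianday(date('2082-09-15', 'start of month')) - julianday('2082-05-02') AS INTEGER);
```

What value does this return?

122

`start of month` rewinds 2082-09-15 to 2082-09-01.
29 days remain in May 2082 after the 2nd (31 − 2).
June 2082: 30 days.
July 2082: 31 days.
August 2082: 31 days.
Then 1 day into September 2082.
Total: 29 + 30 + 31 + 31 + 1 = 122.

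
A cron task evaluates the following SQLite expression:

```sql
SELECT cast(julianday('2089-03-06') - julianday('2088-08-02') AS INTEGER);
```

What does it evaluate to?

29 days remain in August 2088 after the 2nd (31 − 2).
Full months from September 2088 through February 2089 contribute their day counts.
Then 6 days into March 2089.
Total: 29 + 30 + 31 + 30 + 31 + 31 + 28 + 6 = 216.

216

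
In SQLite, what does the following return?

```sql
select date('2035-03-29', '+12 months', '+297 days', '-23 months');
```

Adding +12 months to 2035-03-29 gives 2036-03-29.
Applying '+297 days' to 2036-03-29: counting 297 days forward gives 2037-01-20.
Adding -23 months to 2037-01-20 gives 2035-02-20.

2035-02-20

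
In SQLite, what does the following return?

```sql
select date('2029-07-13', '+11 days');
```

2029-07-24

Advancing 11 more days within July lands on 2029-07-24.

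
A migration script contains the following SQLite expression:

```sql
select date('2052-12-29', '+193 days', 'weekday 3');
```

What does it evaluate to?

Applying '+193 days' to 2052-12-29: counting 193 days forward gives 2053-07-10.
`weekday 3` advances to the next Wednesday; 2053-07-10 is a Thursday, so it moves forward to 2053-07-16.

2053-07-16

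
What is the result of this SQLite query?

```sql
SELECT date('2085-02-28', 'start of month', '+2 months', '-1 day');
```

`start of month` rewinds 2085-02-28 to 2085-02-01.
Adding +2 months to 2085-02-01 gives 2085-04-01.
Going back 1 day from 2085-04-01 reaches 2085-03-31 (last day of March, 31 days).

2085-03-31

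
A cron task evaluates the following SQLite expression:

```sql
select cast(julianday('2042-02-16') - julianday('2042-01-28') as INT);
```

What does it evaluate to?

19

3 days remain in January 2042 after the 28th (31 − 28).
Then 16 days into February 2042.
Total: 3 + 16 = 19.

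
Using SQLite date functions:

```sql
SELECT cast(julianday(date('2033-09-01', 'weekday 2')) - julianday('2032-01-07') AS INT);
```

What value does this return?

`weekday 2` advances to the next Tuesday; 2033-09-01 is a Thursday, so it moves forward to 2033-09-06.
24 days remain in January 2032 after the 7th (31 − 7).
Full months from February 2032 through August 2033 contribute their day counts.
Then 6 days into September 2033.
Total: 24 + 29 + 31 + 30 + 31 + 30 + 31 + 31 + 30 + 31 + 30 + 31 + 31 + 28 + 31 + 30 + 31 + 30 + 31 + 31 + 6 = 608.

608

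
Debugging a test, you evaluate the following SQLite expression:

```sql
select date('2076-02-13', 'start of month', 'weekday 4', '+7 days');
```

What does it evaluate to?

2076-02-13

`start of month` rewinds 2076-02-13 to 2076-02-01.
`weekday 4` advances to the next Thursday; 2076-02-01 is a Saturday, so it moves forward to 2076-02-06.
Advancing 7 more days within February lands on 2076-02-13.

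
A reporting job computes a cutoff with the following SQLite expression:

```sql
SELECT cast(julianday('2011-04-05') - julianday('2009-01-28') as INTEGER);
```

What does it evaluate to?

797

3 days remain in January 2009 after the 28th (31 − 28).
Full months from February 2009 through March 2011 contribute their day counts.
Then 5 days into April 2011.
Total: 3 + 28 + 31 + 30 + 31 + 30 + 31 + 31 + 30 + 31 + 30 + 31 + 31 + 28 + 31 + 30 + 31 + 30 + 31 + 31 + 30 + 31 + 30 + 31 + 31 + 28 + 31 + 5 = 797.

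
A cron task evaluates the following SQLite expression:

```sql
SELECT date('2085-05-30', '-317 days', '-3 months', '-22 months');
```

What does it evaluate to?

Applying '-317 days' to 2085-05-30: counting 317 days back gives 2084-07-17.
Adding -3 months to 2084-07-17 gives 2084-04-17.
Adding -22 months to 2084-04-17 gives 2082-06-17.

2082-06-17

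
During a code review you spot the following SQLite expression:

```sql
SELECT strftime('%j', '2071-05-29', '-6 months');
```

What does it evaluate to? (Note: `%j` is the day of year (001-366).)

First apply '-6 months': 2071-05-29 → 2070-11-29.
Day-of-year for 2070-11-29: days since 2070-01-01 inclusive = 333, zero-padded to 333.

333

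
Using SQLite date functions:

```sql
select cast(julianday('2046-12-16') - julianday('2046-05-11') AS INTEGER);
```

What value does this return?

20 days remain in May 2046 after the 11th (31 − 11).
Full months from June 2046 through November 2046 contribute their day counts.
Then 16 days into December 2046.
Total: 20 + 30 + 31 + 31 + 30 + 31 + 30 + 16 = 219.

219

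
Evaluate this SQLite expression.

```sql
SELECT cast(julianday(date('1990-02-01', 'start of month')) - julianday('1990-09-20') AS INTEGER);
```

-231

`start of month` rewinds 1990-02-01 to 1990-02-01.
27 days remain in February 1990 after the 1st (28 − 1).
Full months from March 1990 through August 1990 contribute their day counts.
Then 20 days into September 1990.
Total: 27 + 31 + 30 + 31 + 30 + 31 + 31 + 20 = 231.
The subtraction is earlier − later, so the result is −231 → -231.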